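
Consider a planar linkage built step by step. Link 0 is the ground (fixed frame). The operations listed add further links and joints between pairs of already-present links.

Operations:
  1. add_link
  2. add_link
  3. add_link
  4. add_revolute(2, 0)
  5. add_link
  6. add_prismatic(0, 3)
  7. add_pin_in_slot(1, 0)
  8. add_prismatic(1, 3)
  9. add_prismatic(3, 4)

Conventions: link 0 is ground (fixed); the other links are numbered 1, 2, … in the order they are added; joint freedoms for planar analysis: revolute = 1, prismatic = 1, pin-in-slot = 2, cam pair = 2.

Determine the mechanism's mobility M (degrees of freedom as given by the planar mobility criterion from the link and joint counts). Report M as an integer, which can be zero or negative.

ground; <1,0,0>
#1 <2,0,0>
#2 <3,0,0>
#3 <4,0,0>
R:2↔0 J1 <4,1,0>
#4 <5,1,0>
P:0↔3 J1 <5,2,0>
PS:1↔0 J2 <5,2,1>
P:1↔3 J1 <5,3,1>
P:3↔4 J1 <5,4,1>
3×4 − 2×4 − 1×1 = 3

M = 3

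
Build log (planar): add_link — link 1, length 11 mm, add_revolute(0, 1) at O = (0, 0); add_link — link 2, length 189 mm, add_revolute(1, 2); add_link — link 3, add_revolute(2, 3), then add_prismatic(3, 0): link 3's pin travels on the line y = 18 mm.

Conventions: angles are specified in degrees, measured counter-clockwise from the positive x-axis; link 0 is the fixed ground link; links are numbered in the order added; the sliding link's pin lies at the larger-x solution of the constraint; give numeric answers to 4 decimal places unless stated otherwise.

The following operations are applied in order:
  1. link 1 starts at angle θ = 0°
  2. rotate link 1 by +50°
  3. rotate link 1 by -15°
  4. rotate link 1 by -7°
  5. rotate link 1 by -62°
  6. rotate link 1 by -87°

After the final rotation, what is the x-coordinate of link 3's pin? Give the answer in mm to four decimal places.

geometry: r = 11 mm, L = 189 mm, e = 18 mm; θ starts at 0°
rotate link 1 by +50°: θ ← 0° +50° = 50°
rotate link 1 by -15°: θ ← 50° -15° = 35°
rotate link 1 by -7°: θ ← 35° -7° = 28°
rotate link 1 by -62°: θ ← 28° -62° = -34°
rotate link 1 by -87°: θ ← -34° -87° = -121°
crank pin P = (r cos θ, r sin θ) = (-5.665419, -9.428840)
h = r sin θ − e = -9.428840 − 18 = -27.428840
x = r cos θ + √(L² − h²) = -5.665419 + 186.999087 = 181.333669

181.3337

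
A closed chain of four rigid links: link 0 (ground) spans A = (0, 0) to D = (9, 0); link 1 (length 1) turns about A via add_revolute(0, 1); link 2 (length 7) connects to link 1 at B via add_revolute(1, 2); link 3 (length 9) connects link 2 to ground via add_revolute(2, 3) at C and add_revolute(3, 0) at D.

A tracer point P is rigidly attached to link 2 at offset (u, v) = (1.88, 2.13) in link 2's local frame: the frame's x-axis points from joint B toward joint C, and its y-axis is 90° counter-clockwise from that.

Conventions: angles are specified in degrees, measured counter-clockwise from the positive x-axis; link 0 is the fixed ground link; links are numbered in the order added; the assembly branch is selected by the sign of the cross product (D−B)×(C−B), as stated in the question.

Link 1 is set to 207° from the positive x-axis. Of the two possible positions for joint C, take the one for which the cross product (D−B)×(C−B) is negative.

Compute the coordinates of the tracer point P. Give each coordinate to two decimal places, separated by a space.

A=(0,0), D=(9.00,0)
B = A + 1.00·(cos207°, sin207°) = (-0.8910, -0.4540)
|BD| = 9.9014
circle(B,7.00) ∩ circle(D,9.00): a=3.3348, h=6.1546
  candidates: C₊=(2.1581,5.8471) cross=60.939; C₋=(2.7225,-6.4492) cross=-60.939
  branch - wants cross < 0 → take C=(2.7225,-6.4492) (cross=-60.939)
ex = (C−B)/|BC| = (0.5162,-0.8565); ey = (0.8565,0.5162)
P = B + 1.88·ex + 2.13·ey = (1.9037,-0.9646)

1.90 -0.96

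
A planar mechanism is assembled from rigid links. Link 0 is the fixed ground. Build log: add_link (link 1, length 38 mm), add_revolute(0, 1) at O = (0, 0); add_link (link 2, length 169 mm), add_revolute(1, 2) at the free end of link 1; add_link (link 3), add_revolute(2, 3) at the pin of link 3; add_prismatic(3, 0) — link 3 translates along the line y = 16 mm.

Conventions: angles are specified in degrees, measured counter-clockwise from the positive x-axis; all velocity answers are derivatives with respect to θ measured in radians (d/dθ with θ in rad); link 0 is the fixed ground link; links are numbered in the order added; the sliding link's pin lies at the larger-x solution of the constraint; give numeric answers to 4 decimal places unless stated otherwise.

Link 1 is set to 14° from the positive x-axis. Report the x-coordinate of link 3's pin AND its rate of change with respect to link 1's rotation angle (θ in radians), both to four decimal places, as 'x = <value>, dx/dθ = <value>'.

geometry: r = 38 mm, L = 169 mm, e = 16 mm
crank pin P = (r cos θ, r sin θ) = (36.871238, 9.193032)
h = r sin θ − e = 9.193032 − 16 = -6.806968
x = r cos θ + √(L² − h²) = 36.871238 + 168.862859 = 205.734097
dx/dθ = −r sin θ − h·r cos θ/√(L² − h²) (θ in radians; h = -6.806968) = -7.706729

x = 205.7341, dx/dθ = -7.7067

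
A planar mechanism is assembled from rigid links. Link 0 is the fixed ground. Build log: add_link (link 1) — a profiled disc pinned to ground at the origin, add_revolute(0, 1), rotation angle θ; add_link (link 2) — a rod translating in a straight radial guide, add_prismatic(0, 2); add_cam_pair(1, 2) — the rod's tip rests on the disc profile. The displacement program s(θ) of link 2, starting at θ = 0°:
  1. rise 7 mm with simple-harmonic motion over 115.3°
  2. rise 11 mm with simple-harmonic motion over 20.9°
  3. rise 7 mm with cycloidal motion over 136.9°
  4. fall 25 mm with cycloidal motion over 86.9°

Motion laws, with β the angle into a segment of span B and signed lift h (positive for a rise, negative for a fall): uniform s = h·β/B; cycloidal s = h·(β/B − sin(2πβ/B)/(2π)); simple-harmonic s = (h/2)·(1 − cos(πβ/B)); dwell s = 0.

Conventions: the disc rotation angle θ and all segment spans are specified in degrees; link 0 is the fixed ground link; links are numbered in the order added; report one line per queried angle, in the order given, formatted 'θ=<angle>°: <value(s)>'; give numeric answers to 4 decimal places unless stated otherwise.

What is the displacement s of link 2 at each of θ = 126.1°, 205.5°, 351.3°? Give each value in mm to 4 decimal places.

seg 1 [0°–115.3°] simple-harmonic, h=7: full span → s += 7 → s = 7.0000
seg 2 [115.3°–136.2°] simple-harmonic, h=11: θ=126.1° here. β=10.8, B=20.9. 11/2·(1 − cos(π·0.5167)) = 5.7892 → s = 12.7892
seg 2 [115.3°–136.2°] simple-harmonic, h=11: full span → s += 11 → s = 18.0000
seg 3 [136.2°–273.1°] cycloidal, h=7: θ=205.5° here. β=69.3, B=136.9. 7·(0.5062 − sin(2π·0.5062)/(2π)) = 3.5869 → s = 21.5869
seg 3 [136.2°–273.1°] cycloidal, h=7: full span → s += 7 → s = 25.0000
seg 4 [273.1°–360°] cycloidal, h=-25: θ=351.3° here. β=78.2, B=86.9. -25·(0.8999 − sin(2π·0.8999)/(2π)) = -24.8382 → s = 0.1618

θ=126.1°: 12.7892
θ=205.5°: 21.5869
θ=351.3°: 0.1618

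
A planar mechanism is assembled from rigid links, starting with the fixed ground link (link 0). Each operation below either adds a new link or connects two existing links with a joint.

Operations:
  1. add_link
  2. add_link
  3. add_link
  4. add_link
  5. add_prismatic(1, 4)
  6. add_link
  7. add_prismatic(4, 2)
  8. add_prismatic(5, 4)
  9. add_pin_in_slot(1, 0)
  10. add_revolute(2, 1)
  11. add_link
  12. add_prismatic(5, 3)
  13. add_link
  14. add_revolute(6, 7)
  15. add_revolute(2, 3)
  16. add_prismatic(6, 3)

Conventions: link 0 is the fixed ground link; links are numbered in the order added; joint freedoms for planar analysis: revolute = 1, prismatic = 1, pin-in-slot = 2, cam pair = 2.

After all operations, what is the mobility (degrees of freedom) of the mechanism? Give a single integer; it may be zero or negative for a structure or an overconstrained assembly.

L=1 J1=0 J2=0
add link → L=2 J1=0 J2=0
add link → L=3 J1=0 J2=0
add link → L=4 J1=0 J2=0
add link → L=5 J1=0 J2=0
P@1,4 dof=1 J1 → L=5 J1=1 J2=0
add link → L=6 J1=1 J2=0
P@4,2 dof=1 J1 → L=6 J1=2 J2=0
P@5,4 dof=1 J1 → L=6 J1=3 J2=0
PS@1,0 dof=2 J2 → L=6 J1=3 J2=1
R@2,1 dof=1 J1 → L=6 J1=4 J2=1
add link → L=7 J1=4 J2=1
P@5,3 dof=1 J1 → L=7 J1=5 J2=1
add link → L=8 J1=5 J2=1
R@6,7 dof=1 J1 → L=8 J1=6 J2=1
R@2,3 dof=1 J1 → L=8 J1=7 J2=1
P@6,3 dof=1 J1 → L=8 J1=8 J2=1
M=3(L−1)−2J1−J2=3·7−2·8−1=4

M = 4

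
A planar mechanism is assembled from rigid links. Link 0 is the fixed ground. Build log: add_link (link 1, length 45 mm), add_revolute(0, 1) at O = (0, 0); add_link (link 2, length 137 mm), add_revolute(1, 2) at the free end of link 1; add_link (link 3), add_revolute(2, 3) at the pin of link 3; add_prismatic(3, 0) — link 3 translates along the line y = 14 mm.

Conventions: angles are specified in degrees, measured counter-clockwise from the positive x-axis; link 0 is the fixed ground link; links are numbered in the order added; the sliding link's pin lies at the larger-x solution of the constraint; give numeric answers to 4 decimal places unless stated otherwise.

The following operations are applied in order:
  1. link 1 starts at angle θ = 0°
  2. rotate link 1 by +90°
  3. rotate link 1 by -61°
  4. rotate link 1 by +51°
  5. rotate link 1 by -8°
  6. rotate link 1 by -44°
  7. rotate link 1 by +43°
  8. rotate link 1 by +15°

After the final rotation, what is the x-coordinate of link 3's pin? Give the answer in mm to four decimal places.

geometry: r = 45 mm, L = 137 mm, e = 14 mm; θ starts at 0°
rotate link 1 by +90°: θ ← 0° +90° = 90°
rotate link 1 by -61°: θ ← 90° -61° = 29°
rotate link 1 by +51°: θ ← 29° +51° = 80°
rotate link 1 by -8°: θ ← 80° -8° = 72°
rotate link 1 by -44°: θ ← 72° -44° = 28°
rotate link 1 by +43°: θ ← 28° +43° = 71°
rotate link 1 by +15°: θ ← 71° +15° = 86°
crank pin P = (r cos θ, r sin θ) = (3.139041, 44.890382)
h = r sin θ − e = 44.890382 − 14 = 30.890382
x = r cos θ + √(L² − h²) = 3.139041 + 133.472036 = 136.611077

136.6111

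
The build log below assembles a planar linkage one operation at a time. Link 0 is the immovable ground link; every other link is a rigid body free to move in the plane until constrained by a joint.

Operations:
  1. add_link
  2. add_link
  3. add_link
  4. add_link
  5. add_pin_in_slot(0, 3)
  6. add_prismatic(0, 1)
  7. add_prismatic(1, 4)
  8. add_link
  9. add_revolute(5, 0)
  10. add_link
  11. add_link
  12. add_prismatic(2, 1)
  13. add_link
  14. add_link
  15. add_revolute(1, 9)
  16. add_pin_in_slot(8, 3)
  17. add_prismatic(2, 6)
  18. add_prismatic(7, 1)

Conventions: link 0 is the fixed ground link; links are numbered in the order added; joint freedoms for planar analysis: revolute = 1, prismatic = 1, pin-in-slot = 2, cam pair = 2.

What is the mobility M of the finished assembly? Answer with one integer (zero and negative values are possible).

ground; <1,0,0>
#1 <2,0,0>
#2 <3,0,0>
#3 <4,0,0>
#4 <5,0,0>
PS:0↔3 J2 <5,0,1>
P:0↔1 J1 <5,1,1>
P:1↔4 J1 <5,2,1>
#5 <6,2,1>
R:5↔0 J1 <6,3,1>
#6 <7,3,1>
#7 <8,3,1>
P:2↔1 J1 <8,4,1>
#8 <9,4,1>
#9 <10,4,1>
R:1↔9 J1 <10,5,1>
PS:8↔3 J2 <10,5,2>
P:2↔6 J1 <10,6,2>
P:7↔1 J1 <10,7,2>
3×9 − 2×7 − 1×2 = 11

M = 11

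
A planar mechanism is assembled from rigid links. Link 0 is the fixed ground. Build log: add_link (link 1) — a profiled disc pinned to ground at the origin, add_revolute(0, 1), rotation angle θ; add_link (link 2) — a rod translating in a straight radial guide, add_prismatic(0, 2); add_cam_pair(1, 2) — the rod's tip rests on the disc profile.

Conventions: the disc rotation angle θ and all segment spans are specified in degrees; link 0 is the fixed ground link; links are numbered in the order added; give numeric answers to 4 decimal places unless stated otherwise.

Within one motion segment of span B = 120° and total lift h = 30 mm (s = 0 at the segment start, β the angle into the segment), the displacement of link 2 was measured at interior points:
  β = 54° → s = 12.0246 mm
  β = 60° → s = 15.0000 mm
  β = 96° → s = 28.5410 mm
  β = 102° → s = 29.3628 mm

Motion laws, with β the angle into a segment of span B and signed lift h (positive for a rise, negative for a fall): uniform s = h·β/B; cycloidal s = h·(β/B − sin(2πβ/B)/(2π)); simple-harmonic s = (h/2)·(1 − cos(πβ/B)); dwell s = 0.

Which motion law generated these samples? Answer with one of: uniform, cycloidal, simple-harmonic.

candidates at β/B = r: uniform s = h·r (linear in β); cycloidal s = h·(r − sin(2πr)/(2π)); simple-harmonic s = (h/2)(1 − cos(πr))
β=54°: printed 12.0246 | uniform 13.5000, cycloidal 12.0246, simple-harmonic 12.6535
β=60°: printed 15.0000 | uniform 15.0000, cycloidal 15.0000, simple-harmonic 15.0000
β=96°: printed 28.5410 | uniform 24.0000, cycloidal 28.5410, simple-harmonic 27.1353
β=102°: printed 29.3628 | uniform 25.5000, cycloidal 29.3628, simple-harmonic 28.3651
only one law matches every sample → cycloidal

cycloidal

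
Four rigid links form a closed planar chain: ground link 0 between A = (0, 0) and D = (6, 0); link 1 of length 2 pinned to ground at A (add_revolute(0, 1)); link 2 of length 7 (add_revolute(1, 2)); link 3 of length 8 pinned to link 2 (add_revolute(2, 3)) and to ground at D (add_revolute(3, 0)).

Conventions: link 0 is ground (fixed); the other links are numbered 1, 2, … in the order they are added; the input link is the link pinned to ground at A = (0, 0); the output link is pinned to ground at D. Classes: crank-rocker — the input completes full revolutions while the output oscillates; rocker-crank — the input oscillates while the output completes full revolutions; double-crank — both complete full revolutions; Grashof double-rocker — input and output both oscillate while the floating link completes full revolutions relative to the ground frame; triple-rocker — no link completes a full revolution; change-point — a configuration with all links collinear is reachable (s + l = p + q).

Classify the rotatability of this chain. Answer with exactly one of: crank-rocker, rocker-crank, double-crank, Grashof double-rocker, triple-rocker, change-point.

lengths: ground=6, input=2, coupler=7, output=8
sorted: s=2 (shortest), l=8 (longest), p+q=13
s + l = 10 vs p + q = 13
s + l < p + q (Grashof) with shortest = input link → crank-rocker

crank-rocker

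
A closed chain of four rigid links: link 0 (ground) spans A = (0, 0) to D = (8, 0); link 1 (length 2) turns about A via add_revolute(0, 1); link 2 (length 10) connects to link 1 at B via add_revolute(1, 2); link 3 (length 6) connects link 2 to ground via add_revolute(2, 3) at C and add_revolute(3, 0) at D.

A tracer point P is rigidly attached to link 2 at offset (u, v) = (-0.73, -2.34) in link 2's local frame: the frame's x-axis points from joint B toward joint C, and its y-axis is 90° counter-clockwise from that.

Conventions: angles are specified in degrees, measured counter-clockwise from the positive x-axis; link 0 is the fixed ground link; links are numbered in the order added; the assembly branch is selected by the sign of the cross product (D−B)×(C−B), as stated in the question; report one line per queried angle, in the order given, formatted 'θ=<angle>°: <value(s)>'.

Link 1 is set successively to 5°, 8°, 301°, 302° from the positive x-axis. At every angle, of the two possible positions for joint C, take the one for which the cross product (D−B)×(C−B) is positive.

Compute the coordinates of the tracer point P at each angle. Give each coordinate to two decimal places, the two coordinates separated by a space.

A=(0,0), D=(8.00,0)
θ=5°: B = A + 2.00·(cos5°, sin5°) = (1.9924, 0.1743)
θ=5°: |BD| = 6.0101
θ=5°: circle(B,10.00) ∩ circle(D,6.00): a=8.3294, h=5.5336
θ=5°:   candidates: C₊=(10.4788,5.4640) cross=33.258; C₋=(10.1578,-5.5986) cross=-33.258
θ=5°:   branch + wants cross > 0 → take C=(10.4788,5.4640) (cross=33.258)
θ=5°: ex = (C−B)/|BC| = (0.8486,0.5290); ey = (-0.5290,0.8486)
θ=5°: P = B + -0.73·ex + -2.34·ey = (2.6107,-2.1977)
θ=8°: B = A + 2.00·(cos8°, sin8°) = (1.9805, 0.2783)
θ=8°: |BD| = 6.0259
θ=8°: circle(B,10.00) ∩ circle(D,6.00): a=8.3234, h=5.5427
θ=8°:   candidates: C₊=(10.5510,5.4307) cross=33.400; C₋=(10.0390,-5.6429) cross=-33.400
θ=8°:   branch + wants cross > 0 → take C=(10.5510,5.4307) (cross=33.400)
θ=8°: ex = (C−B)/|BC| = (0.8571,0.5152); ey = (-0.5152,0.8571)
θ=8°: P = B + -0.73·ex + -2.34·ey = (2.5605,-2.1033)
θ=301°: B = A + 2.00·(cos301°, sin301°) = (1.0301, -1.7143)
θ=301°: |BD| = 7.1777
θ=301°: circle(B,10.00) ∩ circle(D,6.00): a=8.0471, h=5.9367
θ=301°:   candidates: C₊=(7.4264,5.9725) cross=42.611; C₋=(10.2622,-5.5572) cross=-42.611
θ=301°:   branch + wants cross > 0 → take C=(7.4264,5.9725) (cross=42.611)
θ=301°: ex = (C−B)/|BC| = (0.6396,0.7687); ey = (-0.7687,0.6396)
θ=301°: P = B + -0.73·ex + -2.34·ey = (2.3619,-3.7722)
θ=302°: B = A + 2.00·(cos302°, sin302°) = (1.0598, -1.6961)
θ=302°: |BD| = 7.1444
θ=302°: circle(B,10.00) ∩ circle(D,6.00): a=8.0512, h=5.9311
θ=302°:   candidates: C₊=(7.4728,5.9768) cross=42.374; C₋=(10.2889,-5.5462) cross=-42.374
θ=302°:   branch + wants cross > 0 → take C=(7.4728,5.9768) (cross=42.374)
θ=302°: ex = (C−B)/|BC| = (0.6413,0.7673); ey = (-0.7673,0.6413)
θ=302°: P = B + -0.73·ex + -2.34·ey = (2.3871,-3.7569)

θ=5°: 2.61 -2.20
θ=8°: 2.56 -2.10
θ=301°: 2.36 -3.77
θ=302°: 2.39 -3.76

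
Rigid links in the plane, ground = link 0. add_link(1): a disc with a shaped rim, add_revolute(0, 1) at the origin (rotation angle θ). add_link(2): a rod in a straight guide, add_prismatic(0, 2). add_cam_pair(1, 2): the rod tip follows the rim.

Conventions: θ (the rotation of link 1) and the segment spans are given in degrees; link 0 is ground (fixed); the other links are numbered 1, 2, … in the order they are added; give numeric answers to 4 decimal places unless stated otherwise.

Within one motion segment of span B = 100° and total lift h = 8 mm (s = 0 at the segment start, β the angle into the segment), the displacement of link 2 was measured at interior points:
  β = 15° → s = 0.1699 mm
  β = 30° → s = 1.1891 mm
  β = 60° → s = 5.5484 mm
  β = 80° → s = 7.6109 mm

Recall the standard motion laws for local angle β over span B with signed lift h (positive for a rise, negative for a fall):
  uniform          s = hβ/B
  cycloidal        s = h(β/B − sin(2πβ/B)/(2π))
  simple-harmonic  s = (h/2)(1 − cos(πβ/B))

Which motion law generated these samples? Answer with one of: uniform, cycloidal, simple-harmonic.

candidates at β/B = r: uniform s = h·r (linear in β); cycloidal s = h·(r − sin(2πr)/(2π)); simple-harmonic s = (h/2)(1 − cos(πr))
β=15°: printed 0.1699 | uniform 1.2000, cycloidal 0.1699, simple-harmonic 0.4360
β=30°: printed 1.1891 | uniform 2.4000, cycloidal 1.1891, simple-harmonic 1.6489
β=60°: printed 5.5484 | uniform 4.8000, cycloidal 5.5484, simple-harmonic 5.2361
β=80°: printed 7.6109 | uniform 6.4000, cycloidal 7.6109, simple-harmonic 7.2361
only one law matches every sample → cycloidal

cycloidal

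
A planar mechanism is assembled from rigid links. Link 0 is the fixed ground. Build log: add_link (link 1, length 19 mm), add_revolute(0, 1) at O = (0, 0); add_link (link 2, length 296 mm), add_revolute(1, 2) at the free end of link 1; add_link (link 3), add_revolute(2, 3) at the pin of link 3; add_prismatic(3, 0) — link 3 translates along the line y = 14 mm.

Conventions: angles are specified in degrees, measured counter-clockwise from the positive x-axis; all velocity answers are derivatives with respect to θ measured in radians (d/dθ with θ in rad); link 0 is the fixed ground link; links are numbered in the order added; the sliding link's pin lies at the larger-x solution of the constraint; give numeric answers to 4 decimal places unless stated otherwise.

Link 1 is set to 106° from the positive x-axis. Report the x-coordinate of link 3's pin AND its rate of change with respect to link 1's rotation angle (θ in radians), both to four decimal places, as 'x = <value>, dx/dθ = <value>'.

geometry: r = 19 mm, L = 296 mm, e = 14 mm
crank pin P = (r cos θ, r sin θ) = (-5.237110, 18.263972)
h = r sin θ − e = 18.263972 − 14 = 4.263972
x = r cos θ + √(L² − h²) = -5.237110 + 295.969286 = 290.732177
dx/dθ = −r sin θ − h·r cos θ/√(L² − h²) (θ in radians; h = 4.263972) = -18.188522

x = 290.7322, dx/dθ = -18.1885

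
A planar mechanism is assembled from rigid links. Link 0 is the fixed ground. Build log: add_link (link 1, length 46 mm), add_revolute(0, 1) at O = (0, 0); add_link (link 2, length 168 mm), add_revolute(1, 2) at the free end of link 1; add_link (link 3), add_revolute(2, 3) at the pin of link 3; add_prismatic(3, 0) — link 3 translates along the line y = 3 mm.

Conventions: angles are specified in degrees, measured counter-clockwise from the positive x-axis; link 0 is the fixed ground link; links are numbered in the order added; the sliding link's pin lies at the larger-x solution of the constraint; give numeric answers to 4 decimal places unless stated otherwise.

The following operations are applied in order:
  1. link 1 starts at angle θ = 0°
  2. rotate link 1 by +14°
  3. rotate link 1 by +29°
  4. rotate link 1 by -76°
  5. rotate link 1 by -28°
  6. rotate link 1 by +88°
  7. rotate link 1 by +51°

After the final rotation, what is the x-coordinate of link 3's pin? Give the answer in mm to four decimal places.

geometry: r = 46 mm, L = 168 mm, e = 3 mm; θ starts at 0°
rotate link 1 by +14°: θ ← 0° +14° = 14°
rotate link 1 by +29°: θ ← 14° +29° = 43°
rotate link 1 by -76°: θ ← 43° -76° = -33°
rotate link 1 by -28°: θ ← -33° -28° = -61°
rotate link 1 by +88°: θ ← -61° +88° = 27°
rotate link 1 by +51°: θ ← 27° +51° = 78°
crank pin P = (r cos θ, r sin θ) = (9.563938, 44.994790)
h = r sin θ − e = 44.994790 − 3 = 41.994790
x = r cos θ + √(L² − h²) = 9.563938 + 162.666646 = 172.230584

172.2306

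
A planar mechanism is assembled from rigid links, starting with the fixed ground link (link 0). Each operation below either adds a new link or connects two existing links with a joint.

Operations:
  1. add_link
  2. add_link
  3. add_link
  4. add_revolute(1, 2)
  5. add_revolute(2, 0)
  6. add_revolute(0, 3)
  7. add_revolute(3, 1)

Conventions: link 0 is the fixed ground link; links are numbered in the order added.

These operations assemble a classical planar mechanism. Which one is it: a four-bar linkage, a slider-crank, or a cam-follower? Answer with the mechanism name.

links: 4 (incl. ground); joints: 4 revolute, 0 prismatic, 0 higher (cam) pair, forming one closed loop
4 links in a single 4R loop → four-bar linkage

four-bar linkage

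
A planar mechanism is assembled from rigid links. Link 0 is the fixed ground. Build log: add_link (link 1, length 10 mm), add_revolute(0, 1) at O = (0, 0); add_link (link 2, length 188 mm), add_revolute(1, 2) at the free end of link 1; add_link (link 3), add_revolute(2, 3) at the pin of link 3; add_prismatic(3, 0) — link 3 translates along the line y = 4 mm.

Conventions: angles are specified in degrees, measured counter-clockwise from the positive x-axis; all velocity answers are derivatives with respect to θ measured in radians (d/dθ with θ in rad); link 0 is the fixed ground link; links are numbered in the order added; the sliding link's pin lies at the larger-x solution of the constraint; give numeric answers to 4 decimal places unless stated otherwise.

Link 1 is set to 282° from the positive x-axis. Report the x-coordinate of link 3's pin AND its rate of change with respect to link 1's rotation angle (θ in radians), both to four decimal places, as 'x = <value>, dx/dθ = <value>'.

geometry: r = 10 mm, L = 188 mm, e = 4 mm
crank pin P = (r cos θ, r sin θ) = (2.079117, -9.781476)
h = r sin θ − e = -9.781476 − 4 = -13.781476
x = r cos θ + √(L² − h²) = 2.079117 + 187.494189 = 189.573306
dx/dθ = −r sin θ − h·r cos θ/√(L² − h²) (θ in radians; h = -13.781476) = 9.934298

x = 189.5733, dx/dθ = 9.9343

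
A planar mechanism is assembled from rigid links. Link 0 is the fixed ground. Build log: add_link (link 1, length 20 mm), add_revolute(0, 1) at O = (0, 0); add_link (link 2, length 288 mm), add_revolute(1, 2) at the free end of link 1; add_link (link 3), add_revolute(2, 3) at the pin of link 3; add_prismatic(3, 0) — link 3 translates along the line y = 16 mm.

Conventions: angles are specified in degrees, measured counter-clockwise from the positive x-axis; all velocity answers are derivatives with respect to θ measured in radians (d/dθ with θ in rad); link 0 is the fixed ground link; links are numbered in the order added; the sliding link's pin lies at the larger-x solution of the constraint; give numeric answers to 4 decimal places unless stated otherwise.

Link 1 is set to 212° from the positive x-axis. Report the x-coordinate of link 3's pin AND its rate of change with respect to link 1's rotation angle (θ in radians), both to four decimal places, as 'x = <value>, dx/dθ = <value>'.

geometry: r = 20 mm, L = 288 mm, e = 16 mm
crank pin P = (r cos θ, r sin θ) = (-16.960962, -10.598385)
h = r sin θ − e = -10.598385 − 16 = -26.598385
x = r cos θ + √(L² − h²) = -16.960962 + 286.769116 = 269.808154
dx/dθ = −r sin θ − h·r cos θ/√(L² − h²) (θ in radians; h = -26.598385) = 9.025224

x = 269.8082, dx/dθ = 9.0252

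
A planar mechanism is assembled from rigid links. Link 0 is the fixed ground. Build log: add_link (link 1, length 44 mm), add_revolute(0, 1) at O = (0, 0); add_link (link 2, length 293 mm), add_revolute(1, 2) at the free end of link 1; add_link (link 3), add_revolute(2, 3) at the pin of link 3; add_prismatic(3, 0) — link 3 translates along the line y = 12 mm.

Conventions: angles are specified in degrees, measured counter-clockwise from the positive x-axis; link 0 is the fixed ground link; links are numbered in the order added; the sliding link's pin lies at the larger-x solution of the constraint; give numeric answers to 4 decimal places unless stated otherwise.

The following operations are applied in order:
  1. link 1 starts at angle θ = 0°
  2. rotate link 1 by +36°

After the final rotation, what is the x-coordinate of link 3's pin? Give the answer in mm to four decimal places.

geometry: r = 44 mm, L = 293 mm, e = 12 mm; θ starts at 0°
rotate link 1 by +36°: θ ← 0° +36° = 36°
crank pin P = (r cos θ, r sin θ) = (35.596748, 25.862551)
h = r sin θ − e = 25.862551 − 12 = 13.862551
x = r cos θ + √(L² − h²) = 35.596748 + 292.671881 = 328.268628

328.2686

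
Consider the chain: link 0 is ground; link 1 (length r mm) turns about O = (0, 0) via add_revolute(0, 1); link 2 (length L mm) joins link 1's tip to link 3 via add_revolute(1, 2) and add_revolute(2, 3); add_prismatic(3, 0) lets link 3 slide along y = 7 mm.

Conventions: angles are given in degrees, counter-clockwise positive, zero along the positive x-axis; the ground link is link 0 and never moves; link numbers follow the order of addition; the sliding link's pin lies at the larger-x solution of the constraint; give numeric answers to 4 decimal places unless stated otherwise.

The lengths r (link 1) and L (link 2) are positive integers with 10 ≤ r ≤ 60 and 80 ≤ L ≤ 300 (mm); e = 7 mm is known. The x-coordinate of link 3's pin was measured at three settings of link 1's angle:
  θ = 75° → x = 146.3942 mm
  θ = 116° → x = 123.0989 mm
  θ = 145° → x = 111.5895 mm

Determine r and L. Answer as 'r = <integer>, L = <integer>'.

constraint per measurement: (x − r cos θ)² + (r sin θ − e)² = L²
subtracting the θ₁ and θ₂ equations cancels the r² and L² terms:
r = (x₁² − x₂²) / (2[(x₁cos θ₁ + e sin θ₁) − (x₂cos θ₂ + e sin θ₂)]) = 33.9999 → r = 34
L² = (x₁ − r cos θ₁)² + (r sin θ₁ − e)² = 19599.9878 → L = 140.0000 → L = 140
check at θ₃=145°: x = 111.5895 (printed 111.5895) ✓

r = 34, L = 140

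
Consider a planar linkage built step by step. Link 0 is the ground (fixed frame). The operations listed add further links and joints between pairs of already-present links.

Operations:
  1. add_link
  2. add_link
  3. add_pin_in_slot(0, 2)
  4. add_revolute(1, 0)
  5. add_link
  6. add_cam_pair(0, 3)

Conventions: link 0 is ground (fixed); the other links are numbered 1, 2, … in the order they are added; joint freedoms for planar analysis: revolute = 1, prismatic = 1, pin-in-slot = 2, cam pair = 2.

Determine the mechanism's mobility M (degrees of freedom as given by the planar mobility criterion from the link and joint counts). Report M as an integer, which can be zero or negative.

L=1 J1=0 J2=0
add link → L=2 J1=0 J2=0
add link → L=3 J1=0 J2=0
PS@0,2 dof=2 J2 → L=3 J1=0 J2=1
R@1,0 dof=1 J1 → L=3 J1=1 J2=1
add link → L=4 J1=1 J2=1
C@0,3 dof=2 J2 → L=4 J1=1 J2=2
M=3(L−1)−2J1−J2=3·3−2·1−2=5

M = 5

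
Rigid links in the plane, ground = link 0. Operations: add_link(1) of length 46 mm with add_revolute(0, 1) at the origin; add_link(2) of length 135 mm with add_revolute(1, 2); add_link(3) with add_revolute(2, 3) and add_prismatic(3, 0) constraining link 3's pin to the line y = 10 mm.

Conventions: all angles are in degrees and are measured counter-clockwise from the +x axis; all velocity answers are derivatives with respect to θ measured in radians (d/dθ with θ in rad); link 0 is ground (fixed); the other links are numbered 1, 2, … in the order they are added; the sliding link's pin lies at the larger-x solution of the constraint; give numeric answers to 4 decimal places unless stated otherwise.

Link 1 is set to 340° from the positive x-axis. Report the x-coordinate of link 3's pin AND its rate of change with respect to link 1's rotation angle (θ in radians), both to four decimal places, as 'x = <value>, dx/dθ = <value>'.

geometry: r = 46 mm, L = 135 mm, e = 10 mm
crank pin P = (r cos θ, r sin θ) = (43.225861, -15.732927)
h = r sin θ − e = -15.732927 − 10 = -25.732927
x = r cos θ + √(L² − h²) = 43.225861 + 132.524777 = 175.750637
dx/dθ = −r sin θ − h·r cos θ/√(L² − h²) (θ in radians; h = -25.732927) = 24.126285

x = 175.7506, dx/dθ = 24.1263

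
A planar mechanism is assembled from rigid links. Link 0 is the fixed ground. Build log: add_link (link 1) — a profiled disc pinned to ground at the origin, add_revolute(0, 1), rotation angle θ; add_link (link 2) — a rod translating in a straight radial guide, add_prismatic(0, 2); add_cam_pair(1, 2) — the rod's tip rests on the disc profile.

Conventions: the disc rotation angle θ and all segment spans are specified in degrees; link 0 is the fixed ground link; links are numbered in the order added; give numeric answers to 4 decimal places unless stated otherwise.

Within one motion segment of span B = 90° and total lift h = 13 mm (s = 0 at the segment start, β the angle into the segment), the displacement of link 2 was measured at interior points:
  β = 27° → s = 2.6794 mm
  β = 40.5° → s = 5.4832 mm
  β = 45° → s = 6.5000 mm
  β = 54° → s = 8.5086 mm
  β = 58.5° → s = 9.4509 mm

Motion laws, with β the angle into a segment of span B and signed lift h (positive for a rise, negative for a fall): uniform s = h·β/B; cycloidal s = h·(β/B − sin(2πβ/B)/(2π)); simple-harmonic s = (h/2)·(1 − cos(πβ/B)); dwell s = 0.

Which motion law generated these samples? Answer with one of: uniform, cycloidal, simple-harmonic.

candidates at β/B = r: uniform s = h·r (linear in β); cycloidal s = h·(r − sin(2πr)/(2π)); simple-harmonic s = (h/2)(1 − cos(πr))
β=27°: printed 2.6794 | uniform 3.9000, cycloidal 1.9323, simple-harmonic 2.6794
β=40.5°: printed 5.4832 | uniform 5.8500, cycloidal 5.2106, simple-harmonic 5.4832
β=45°: printed 6.5000 | uniform 6.5000, cycloidal 6.5000, simple-harmonic 6.5000
β=54°: printed 8.5086 | uniform 7.8000, cycloidal 9.0161, simple-harmonic 8.5086
β=58.5°: printed 9.4509 | uniform 8.4500, cycloidal 10.1239, simple-harmonic 9.4509
only one law matches every sample → simple-harmonic

simple-harmonic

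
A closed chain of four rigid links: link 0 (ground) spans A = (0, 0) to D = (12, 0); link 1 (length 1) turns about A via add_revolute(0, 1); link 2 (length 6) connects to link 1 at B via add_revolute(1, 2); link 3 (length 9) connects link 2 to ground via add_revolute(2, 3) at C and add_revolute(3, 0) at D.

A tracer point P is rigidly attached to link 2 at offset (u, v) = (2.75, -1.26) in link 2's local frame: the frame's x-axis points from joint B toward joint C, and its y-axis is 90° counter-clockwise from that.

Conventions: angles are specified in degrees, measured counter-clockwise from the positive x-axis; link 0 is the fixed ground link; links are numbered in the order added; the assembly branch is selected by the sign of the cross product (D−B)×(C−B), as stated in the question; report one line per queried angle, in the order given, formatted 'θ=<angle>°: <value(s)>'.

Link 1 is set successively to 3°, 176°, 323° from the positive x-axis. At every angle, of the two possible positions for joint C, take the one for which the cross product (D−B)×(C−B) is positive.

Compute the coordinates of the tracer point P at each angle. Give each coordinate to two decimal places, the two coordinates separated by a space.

A=(0,0), D=(12.00,0)
θ=3°: B = A + 1.00·(cos3°, sin3°) = (0.9986, 0.0523)
θ=3°: |BD| = 11.0015
θ=3°: circle(B,6.00) ∩ circle(D,9.00): a=3.4556, h=4.9050
θ=3°:   candidates: C₊=(4.4775,4.9408) cross=53.962; C₋=(4.4308,-4.8690) cross=-53.962
θ=3°:   branch + wants cross > 0 → take C=(4.4775,4.9408) (cross=53.962)
θ=3°: ex = (C−B)/|BC| = (0.5798,0.8148); ey = (-0.8148,0.5798)
θ=3°: P = B + 2.75·ex + -1.26·ey = (3.6197,1.5623)
θ=176°: B = A + 1.00·(cos176°, sin176°) = (-0.9976, 0.0698)
θ=176°: |BD| = 12.9978
θ=176°: circle(B,6.00) ∩ circle(D,9.00): a=4.7678, h=3.6425
θ=176°:   candidates: C₊=(3.7897,3.6866) cross=47.345; C₋=(3.7506,-3.5983) cross=-47.345
θ=176°:   branch + wants cross > 0 → take C=(3.7897,3.6866) (cross=47.345)
θ=176°: ex = (C−B)/|BC| = (0.7979,0.6028); ey = (-0.6028,0.7979)
θ=176°: P = B + 2.75·ex + -1.26·ey = (1.9562,0.7222)
θ=323°: B = A + 1.00·(cos323°, sin323°) = (0.7986, -0.6018)
θ=323°: |BD| = 11.2175
θ=323°: circle(B,6.00) ∩ circle(D,9.00): a=3.6030, h=4.7978
θ=323°:   candidates: C₊=(4.1390,4.3823) cross=53.819; C₋=(4.6538,-5.1994) cross=-53.819
θ=323°:   branch + wants cross > 0 → take C=(4.1390,4.3823) (cross=53.819)
θ=323°: ex = (C−B)/|BC| = (0.5567,0.8307); ey = (-0.8307,0.5567)
θ=323°: P = B + 2.75·ex + -1.26·ey = (3.3763,0.9811)

θ=3°: 3.62 1.56
θ=176°: 1.96 0.72
θ=323°: 3.38 0.98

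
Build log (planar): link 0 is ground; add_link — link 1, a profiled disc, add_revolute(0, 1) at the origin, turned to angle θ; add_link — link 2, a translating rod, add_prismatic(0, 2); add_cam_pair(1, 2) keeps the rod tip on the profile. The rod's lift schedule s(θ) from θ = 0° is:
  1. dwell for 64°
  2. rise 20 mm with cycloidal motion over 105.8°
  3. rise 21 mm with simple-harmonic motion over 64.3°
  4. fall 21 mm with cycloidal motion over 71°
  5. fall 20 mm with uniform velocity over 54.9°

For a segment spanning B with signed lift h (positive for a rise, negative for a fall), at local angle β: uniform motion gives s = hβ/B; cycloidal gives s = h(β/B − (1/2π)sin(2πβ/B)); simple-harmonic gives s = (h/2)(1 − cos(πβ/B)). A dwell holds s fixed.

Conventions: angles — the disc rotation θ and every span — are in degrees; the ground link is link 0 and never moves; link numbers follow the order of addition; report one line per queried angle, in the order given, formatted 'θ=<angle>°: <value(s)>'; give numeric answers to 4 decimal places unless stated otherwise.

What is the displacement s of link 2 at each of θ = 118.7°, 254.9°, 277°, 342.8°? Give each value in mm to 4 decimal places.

seg 1 [0°–64°] dwell: s stays 0.0000
seg 2 [64°–169.8°] cycloidal, h=20: θ=118.7° here. β=54.7, B=105.8. 20·(0.5170 − sin(2π·0.5170)/(2π)) = 10.6799 → s = 10.6799
seg 2 [64°–169.8°] cycloidal, h=20: full span → s += 20 → s = 20.0000
seg 3 [169.8°–234.1°] simple-harmonic, h=21: full span → s += 21 → s = 41.0000
seg 4 [234.1°–305.1°] cycloidal, h=-21: θ=254.9° here. β=20.8, B=71. -21·(0.2930 − sin(2π·0.2930)/(2π)) = -2.9309 → s = 38.0691
seg 4 [234.1°–305.1°] cycloidal, h=-21: θ=277° here. β=42.9, B=71. -21·(0.6042 − sin(2π·0.6042)/(2π)) = -14.7243 → s = 26.2757
seg 4 [234.1°–305.1°] cycloidal, h=-21: full span → s += -21 → s = 20.0000
seg 5 [305.1°–360°] uniform, h=-20: θ=342.8° here. β=37.7, B=54.9. -20·37.7/54.9 = -13.7341 → s = 6.2659

θ=118.7°: 10.6799
θ=254.9°: 38.0691
θ=277°: 26.2757
θ=342.8°: 6.2659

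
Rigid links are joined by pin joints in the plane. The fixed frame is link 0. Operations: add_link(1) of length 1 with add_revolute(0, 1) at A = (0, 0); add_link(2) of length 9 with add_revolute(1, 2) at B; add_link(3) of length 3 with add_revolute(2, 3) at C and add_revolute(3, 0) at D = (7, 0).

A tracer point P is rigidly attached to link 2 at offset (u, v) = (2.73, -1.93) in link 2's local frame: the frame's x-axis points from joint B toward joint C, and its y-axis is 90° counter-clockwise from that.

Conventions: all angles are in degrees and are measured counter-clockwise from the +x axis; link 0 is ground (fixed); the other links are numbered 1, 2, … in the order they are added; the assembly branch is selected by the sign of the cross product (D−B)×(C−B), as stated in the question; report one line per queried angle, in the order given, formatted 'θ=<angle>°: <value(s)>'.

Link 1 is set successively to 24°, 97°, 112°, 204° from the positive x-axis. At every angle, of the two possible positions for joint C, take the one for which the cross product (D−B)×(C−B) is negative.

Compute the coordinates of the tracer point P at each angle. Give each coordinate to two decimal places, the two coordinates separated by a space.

A=(0,0), D=(7.00,0)
θ=24°: B = A + 1.00·(cos24°, sin24°) = (0.9135, 0.4067)
θ=24°: |BD| = 6.1000
θ=24°: circle(B,9.00) ∩ circle(D,3.00): a=8.9516, h=0.9319
θ=24°:   candidates: C₊=(9.9074,0.7397) cross=5.685; C₋=(9.7831,-1.1199) cross=-5.685
θ=24°:   branch - wants cross < 0 → take C=(9.7831,-1.1199) (cross=-5.685)
θ=24°: ex = (C−B)/|BC| = (0.9855,-0.1696); ey = (0.1696,0.9855)
θ=24°: P = B + 2.73·ex + -1.93·ey = (3.2766,-1.9584)
θ=97°: B = A + 1.00·(cos97°, sin97°) = (-0.1219, 0.9925)
θ=97°: |BD| = 7.1907
θ=97°: circle(B,9.00) ∩ circle(D,3.00): a=8.6018, h=2.6474
θ=97°:   candidates: C₊=(8.7630,2.4273) cross=19.037; C₋=(8.0322,-2.8168) cross=-19.037
θ=97°:   branch - wants cross < 0 → take C=(8.0322,-2.8168) (cross=-19.037)
θ=97°: ex = (C−B)/|BC| = (0.9060,-0.4233); ey = (0.4233,0.9060)
θ=97°: P = B + 2.73·ex + -1.93·ey = (1.5346,-1.9116)
θ=112°: B = A + 1.00·(cos112°, sin112°) = (-0.3746, 0.9272)
θ=112°: |BD| = 7.4327
θ=112°: circle(B,9.00) ∩ circle(D,3.00): a=8.5598, h=2.7802
θ=112°:   candidates: C₊=(8.4652,2.6179) cross=20.664; C₋=(7.7715,-2.8991) cross=-20.664
θ=112°:   branch - wants cross < 0 → take C=(7.7715,-2.8991) (cross=-20.664)
θ=112°: ex = (C−B)/|BC| = (0.9051,-0.4251); ey = (0.4251,0.9051)
θ=112°: P = B + 2.73·ex + -1.93·ey = (1.2759,-1.9803)
θ=204°: B = A + 1.00·(cos204°, sin204°) = (-0.9135, -0.4067)
θ=204°: |BD| = 7.9240
θ=204°: circle(B,9.00) ∩ circle(D,3.00): a=8.5052, h=2.9432
θ=204°:   candidates: C₊=(7.4293,2.9691) cross=23.322; C₋=(7.7315,-2.9095) cross=-23.322
θ=204°:   branch - wants cross < 0 → take C=(7.7315,-2.9095) (cross=-23.322)
θ=204°: ex = (C−B)/|BC| = (0.9606,-0.2781); ey = (0.2781,0.9606)
θ=204°: P = B + 2.73·ex + -1.93·ey = (1.1721,-3.0198)

θ=24°: 3.28 -1.96
θ=97°: 1.53 -1.91
θ=112°: 1.28 -1.98
θ=204°: 1.17 -3.02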